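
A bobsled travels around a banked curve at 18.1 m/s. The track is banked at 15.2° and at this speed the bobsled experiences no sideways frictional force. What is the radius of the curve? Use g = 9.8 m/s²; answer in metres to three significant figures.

Frictionless banking: tanθ = v²/(rg), so r = v²/(g tanθ).
r = (18.1)²/(9.8 × tan 15.2°) = 327.6/(9.8 × 0.2717) = 327.6/2.663 = 123.0 m.

123 m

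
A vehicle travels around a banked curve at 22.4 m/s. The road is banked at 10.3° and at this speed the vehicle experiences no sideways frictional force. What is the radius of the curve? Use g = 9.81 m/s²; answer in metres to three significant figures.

281 m

Frictionless banking: tanθ = v²/(rg), so r = v²/(g tanθ).
r = (22.4)²/(9.81 × tan 10.3°) = 501.8/(9.81 × 0.1817) = 501.8/1.783 = 281.4 m.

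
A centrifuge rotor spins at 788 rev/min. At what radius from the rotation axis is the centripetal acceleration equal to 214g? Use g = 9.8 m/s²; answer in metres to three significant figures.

ω = 788 rev/min × 2π/60 = 82.52 rad/s.
a_c = ω²r = 214g ⇒ r = 214 × 9.8 / (82.52)² = 2097/6809 = 0.3080 m.

0.308 m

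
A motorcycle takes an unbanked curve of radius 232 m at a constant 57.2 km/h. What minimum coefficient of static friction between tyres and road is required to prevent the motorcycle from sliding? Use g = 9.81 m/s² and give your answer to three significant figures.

0.111

v = 57.2/3.6 = 15.89 m/s.
Friction provides the centripetal force: μ_s m g = m v²/r, so μ_s = v²/(g r) = (15.89)²/(9.81 × 232) = 252.5/2276 = 0.1109.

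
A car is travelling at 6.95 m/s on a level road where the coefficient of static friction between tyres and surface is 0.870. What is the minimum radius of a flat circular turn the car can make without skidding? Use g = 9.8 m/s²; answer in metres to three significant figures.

At the limit, μ_s m g = m v²/r, so r_min = v²/(μ_s g) = (6.95)²/(0.870 × 9.8) = 48.30/8.526 = 5.665 m.

5.67 m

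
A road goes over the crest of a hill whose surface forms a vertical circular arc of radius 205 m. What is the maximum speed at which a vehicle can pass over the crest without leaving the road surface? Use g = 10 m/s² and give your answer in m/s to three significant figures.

At the crest the centre of the circle is below the vehicle, so the net downward (centripetal) force is mg − N = mv²/r.
The vehicle leaves the road when N → 0, giving v_max = √(g r) = √(10.0 × 205) = 45.28 m/s.

45.3 m/s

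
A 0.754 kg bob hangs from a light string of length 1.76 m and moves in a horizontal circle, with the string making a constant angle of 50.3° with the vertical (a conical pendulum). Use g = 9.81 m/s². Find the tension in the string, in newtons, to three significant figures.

11.6 N

Vertically the bob has no acceleration, so T cosθ = mg.
T = mg/cosθ = 0.754 × 9.81 / cos 50.3° = 7.397/0.6388 = 11.58 N.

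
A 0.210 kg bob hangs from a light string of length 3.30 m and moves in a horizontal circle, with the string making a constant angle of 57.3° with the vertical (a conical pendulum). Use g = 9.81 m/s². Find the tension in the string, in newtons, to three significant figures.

Vertically the bob has no acceleration, so T cosθ = mg.
T = mg/cosθ = 0.210 × 9.81 / cos 57.3° = 2.060/0.5402 = 3.813 N.

3.81 N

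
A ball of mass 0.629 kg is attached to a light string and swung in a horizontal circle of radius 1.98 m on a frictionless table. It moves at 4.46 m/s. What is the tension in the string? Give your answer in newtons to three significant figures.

6.32 N

The tension is the only horizontal force, so it supplies the full centripetal force: T = m v²/r = 0.629 × (4.460)²/1.98 = 0.629 × 19.89/1.98 = 6.319 N.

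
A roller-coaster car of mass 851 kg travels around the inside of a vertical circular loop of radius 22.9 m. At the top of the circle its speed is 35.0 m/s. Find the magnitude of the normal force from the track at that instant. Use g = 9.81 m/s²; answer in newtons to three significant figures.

At the top, both N and the weight mg point inward (toward the centre), so N + mg = mv²/r.
N = m(v²/r − g) = 851 × ((35.0)²/22.9 − 9.81) = 851 × (53.49 − 9.81) = 851 × 43.68 = 37170 N.

37200 N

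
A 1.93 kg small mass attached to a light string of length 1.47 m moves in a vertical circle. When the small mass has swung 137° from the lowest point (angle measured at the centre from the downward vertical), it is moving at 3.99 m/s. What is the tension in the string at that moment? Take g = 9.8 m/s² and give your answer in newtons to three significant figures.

7.07 N

Take the radial direction toward the centre of the circle as positive. The component of the weight along the string toward the centre is −mg cos φ (φ measured from the bottom), so Newton's second law along the string gives T − mg cos φ = m v²/r.
cos 137° = -0.7314, so T = m(v²/r + g cos φ) = 1.93 × ((3.99)²/1.47 + 9.8 × -0.7314) = 1.93 × (10.83 + (-7.167)) = 1.93 × 3.663 = 7.069 N.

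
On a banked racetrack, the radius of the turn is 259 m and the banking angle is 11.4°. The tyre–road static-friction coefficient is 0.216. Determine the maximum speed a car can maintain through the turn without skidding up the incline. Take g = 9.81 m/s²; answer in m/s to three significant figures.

At the maximum speed, friction acts down the slope at its limiting value f = μN. Radially (horizontal, toward centre): N sinθ + μN cosθ = mv²/r. Vertically: N cosθ − μN sinθ = mg.
Dividing: v² = r g (sinθ + μcosθ)/(cosθ − μsinθ).
sinθ + μcosθ = 0.1977 + 0.216×0.9803 = 0.4094; cosθ − μsinθ = 0.9803 − 0.216×0.1977 = 0.9376.
v² = 259 × 9.81 × 0.4094/0.9376 = 1109 m²/s², so v = 33.31 m/s.

33.3 m/s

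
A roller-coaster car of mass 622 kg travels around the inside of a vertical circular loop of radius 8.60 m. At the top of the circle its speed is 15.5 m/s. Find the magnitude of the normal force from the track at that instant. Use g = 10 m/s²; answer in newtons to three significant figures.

At the top, both N and the weight mg point inward (toward the centre), so N + mg = mv²/r.
N = m(v²/r − g) = 622 × ((15.5)²/8.60 − 10.0) = 622 × (27.94 − 10.0) = 622 × 17.94 = 11160 N.

11200 N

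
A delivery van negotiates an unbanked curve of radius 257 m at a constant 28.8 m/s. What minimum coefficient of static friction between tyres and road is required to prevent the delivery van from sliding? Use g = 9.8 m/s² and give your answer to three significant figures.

0.329

Friction provides the centripetal force: μ_s m g = m v²/r, so μ_s = v²/(g r) = (28.80)²/(9.8 × 257) = 829.4/2519 = 0.3293.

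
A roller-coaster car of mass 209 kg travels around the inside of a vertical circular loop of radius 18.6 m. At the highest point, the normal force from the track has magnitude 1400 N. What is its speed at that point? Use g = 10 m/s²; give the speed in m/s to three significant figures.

At the top, N + mg = mv²/r, so v = √(r(N/m + g)) = √(18.6 × (1400/209 + 10.0)) = √(18.6 × 16.70) = √310.6 = 17.62 m/s.

17.6 m/s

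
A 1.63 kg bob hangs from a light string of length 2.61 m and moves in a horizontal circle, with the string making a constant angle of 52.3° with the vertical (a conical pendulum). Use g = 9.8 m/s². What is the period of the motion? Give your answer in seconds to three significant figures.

r = L sinθ = 2.065 m. From T sinθ = mω²r and T cosθ = mg: tanθ = ω²r/g, so ω² = g tanθ / r = g/(L cosθ).
ω = √(g/(L cosθ)) = √(9.8/(2.61 × 0.6115)) = √6.140 = 2.478 rad/s.
Period = 2π/ω = 2.536 s.

2.54 s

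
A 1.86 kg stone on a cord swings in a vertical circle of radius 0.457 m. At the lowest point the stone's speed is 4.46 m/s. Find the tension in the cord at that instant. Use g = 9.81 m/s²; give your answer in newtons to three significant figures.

At the lowest point, T points up (toward the centre) and the weight mg points down (away from the centre), so the net inward force is T − mg = mv²/r.
T = m(v²/r + g) = 1.86 × ((4.46)²/0.457 + 9.81) = 1.86 × (43.53 + 9.81) = 1.86 × 53.34 = 99.21 N.

99.2 N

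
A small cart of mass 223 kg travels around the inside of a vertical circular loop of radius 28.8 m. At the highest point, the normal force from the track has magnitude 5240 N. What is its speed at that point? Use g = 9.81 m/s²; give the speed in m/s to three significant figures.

31.0 m/s

At the top, N + mg = mv²/r, so v = √(r(N/m + g)) = √(28.8 × (5240/223 + 9.81)) = √(28.8 × 33.31) = √959.3 = 30.97 m/s.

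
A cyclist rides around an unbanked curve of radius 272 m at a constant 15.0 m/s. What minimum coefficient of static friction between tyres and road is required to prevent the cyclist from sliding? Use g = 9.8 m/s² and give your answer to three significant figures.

0.0844

Friction provides the centripetal force: μ_s m g = m v²/r, so μ_s = v²/(g r) = (15.00)²/(9.8 × 272) = 225.0/2666 = 0.08441.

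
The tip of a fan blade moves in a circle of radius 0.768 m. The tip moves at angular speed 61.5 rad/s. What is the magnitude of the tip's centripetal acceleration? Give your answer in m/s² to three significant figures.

2900 m/s²

v = ωr = 61.5 × 0.768 = 47.23 m/s.
a_c = v²/r = (47.23)²/0.768 = 2231/0.768 = 2905 m/s².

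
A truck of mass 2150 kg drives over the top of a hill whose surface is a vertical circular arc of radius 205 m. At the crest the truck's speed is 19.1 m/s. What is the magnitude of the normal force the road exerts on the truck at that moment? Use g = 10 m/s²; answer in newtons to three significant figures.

17700 N

At the crest the centripetal acceleration points downward (toward the centre of the arc), so mg − N = mv²/r.
N = m(g − v²/r) = 2150 × (10.0 − (19.1)²/205) = 2150 × (10.0 − 1.780) = 2150 × 8.220 = 17670 N.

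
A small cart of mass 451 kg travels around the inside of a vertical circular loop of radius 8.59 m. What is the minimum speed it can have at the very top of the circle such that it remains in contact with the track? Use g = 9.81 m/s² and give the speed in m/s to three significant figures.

At the top, both weight mg and N point toward the centre: N + mg = mv²/r.
At minimum speed N → 0, so mg = mv_min²/r ⇒ v_min = √(g r) = √(9.81 × 8.59) = 9.180 m/s.

9.18 m/s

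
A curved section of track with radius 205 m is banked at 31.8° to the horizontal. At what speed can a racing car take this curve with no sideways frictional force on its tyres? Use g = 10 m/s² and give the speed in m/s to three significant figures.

On a frictionless banked curve, N sinθ = mv²/r and N cosθ = mg, so tanθ = v²/(rg).
v = √(r g tanθ) = √(205 × 10.0 × tan 31.8°) = √(205 × 10.0 × 0.6200) = √1271 = 35.65 m/s.

35.7 m/s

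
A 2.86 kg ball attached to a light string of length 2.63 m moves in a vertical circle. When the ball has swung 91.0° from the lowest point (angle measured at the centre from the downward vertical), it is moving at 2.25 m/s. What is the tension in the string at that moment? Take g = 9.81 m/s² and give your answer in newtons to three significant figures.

Take the radial direction toward the centre of the circle as positive. The component of the weight along the string toward the centre is −mg cos φ (φ measured from the bottom), so Newton's second law along the string gives T − mg cos φ = m v²/r.
cos 91.0° = -0.01745, so T = m(v²/r + g cos φ) = 2.86 × ((2.25)²/2.63 + 9.81 × -0.01745) = 2.86 × (1.925 + (-0.1712)) = 2.86 × 1.754 = 5.016 N.

5.02 N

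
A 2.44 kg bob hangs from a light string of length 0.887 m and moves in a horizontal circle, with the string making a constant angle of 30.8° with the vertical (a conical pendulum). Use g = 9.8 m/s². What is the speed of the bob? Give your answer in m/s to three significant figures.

1.63 m/s

The radius of the circle is r = L sinθ = 0.887 × sin 30.8° = 0.4542 m.
Horizontally T sinθ = mv²/r and vertically T cosθ = mg, so tanθ = v²/(rg).
v = √(r g tanθ) = √(0.4542 × 9.8 × 0.5961) = √2.653 = 1.629 m/s.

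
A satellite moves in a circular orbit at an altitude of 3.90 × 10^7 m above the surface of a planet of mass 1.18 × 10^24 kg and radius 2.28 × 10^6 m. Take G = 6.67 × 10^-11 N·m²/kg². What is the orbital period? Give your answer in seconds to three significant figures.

188000 s

r = R + h = 2.28 × 10^6 + 3.90 × 10^7 = 4.128 × 10^7 m. Gravity provides the centripetal force: G M m / r² = m v² / r ⇒ v = √(GM/r) = 1381 m/s.
T = 2πr/v = 2π × 4.128 × 10^7 / 1381 = 187800 s.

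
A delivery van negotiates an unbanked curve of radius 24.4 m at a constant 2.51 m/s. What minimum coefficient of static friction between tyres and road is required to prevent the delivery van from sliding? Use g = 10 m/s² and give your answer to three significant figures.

Friction provides the centripetal force: μ_s m g = m v²/r, so μ_s = v²/(g r) = (2.510)²/(10.0 × 24.4) = 6.300/244.0 = 0.02582.

0.0258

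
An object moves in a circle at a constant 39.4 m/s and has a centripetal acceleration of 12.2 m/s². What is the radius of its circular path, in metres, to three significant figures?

a_c = v²/r ⇒ r = v²/a_c = (39.4)²/12.2 = 1552/12.2 = 127.2 m.

127 m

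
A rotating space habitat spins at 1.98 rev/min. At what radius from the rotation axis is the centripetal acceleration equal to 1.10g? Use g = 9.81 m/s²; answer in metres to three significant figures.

ω = 1.98 rev/min × 2π/60 = 0.2073 rad/s.
a_c = ω²r = 1.10g ⇒ r = 1.10 × 9.81 / (0.2073)² = 10.79/0.04299 = 251.0 m.

251 m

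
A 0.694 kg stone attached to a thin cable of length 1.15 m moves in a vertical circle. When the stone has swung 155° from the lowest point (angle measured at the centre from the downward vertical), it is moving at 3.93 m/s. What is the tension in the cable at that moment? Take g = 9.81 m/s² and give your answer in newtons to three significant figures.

Take the radial direction toward the centre of the circle as positive. The component of the weight along the string toward the centre is −mg cos φ (φ measured from the bottom), so Newton's second law along the string gives T − mg cos φ = m v²/r.
cos 155° = -0.9063, so T = m(v²/r + g cos φ) = 0.694 × ((3.93)²/1.15 + 9.81 × -0.9063) = 0.694 × (13.43 + (-8.891)) = 0.694 × 4.539 = 3.150 N.

3.15 N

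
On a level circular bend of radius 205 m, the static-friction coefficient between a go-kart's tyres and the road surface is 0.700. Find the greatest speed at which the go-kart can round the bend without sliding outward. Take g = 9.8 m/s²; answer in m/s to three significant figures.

37.5 m/s

On a flat curve, static friction is the only horizontal force, so it must supply the full centripetal force: μ_s m g = m v²/r.
Mass cancels: v_max = √(μ_s g r) = √(0.700 × 9.8 × 205) = √1406 = 37.50 m/s.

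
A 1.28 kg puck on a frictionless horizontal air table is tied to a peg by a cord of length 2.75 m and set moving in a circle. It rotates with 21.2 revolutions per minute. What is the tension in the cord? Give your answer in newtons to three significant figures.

17.3 N

ω = 21.2 rev/min × 2π/60 = 2.220 rad/s, so v = ωr = 2.220 × 2.75 = 6.105 m/s.
The tension is the only horizontal force, so it supplies the full centripetal force: T = m v²/r = 1.28 × (6.105)²/2.75 = 1.28 × 37.27/2.75 = 17.35 N.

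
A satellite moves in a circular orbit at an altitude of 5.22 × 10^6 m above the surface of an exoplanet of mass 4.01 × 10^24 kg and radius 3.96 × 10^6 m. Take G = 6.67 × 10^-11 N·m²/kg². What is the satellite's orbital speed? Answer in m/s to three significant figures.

5400 m/s

Orbital radius r = R + h = 3.96 × 10^6 + 5.22 × 10^6 = 9.180 × 10^6 m.
Gravity supplies the centripetal force: G M m / r² = m v² / r, so v = √(GM/r).
v = √(6.67 × 10^-11 × 4.01 × 10^24 / 9.180 × 10^6) = √(2.914 × 10^7) = 5398 m/s.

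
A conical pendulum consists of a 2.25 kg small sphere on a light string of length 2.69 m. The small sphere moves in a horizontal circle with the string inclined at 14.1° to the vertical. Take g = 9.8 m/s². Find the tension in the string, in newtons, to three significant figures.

22.7 N

Vertically the bob has no acceleration, so T cosθ = mg.
T = mg/cosθ = 2.25 × 9.8 / cos 14.1° = 22.05/0.9699 = 22.73 N.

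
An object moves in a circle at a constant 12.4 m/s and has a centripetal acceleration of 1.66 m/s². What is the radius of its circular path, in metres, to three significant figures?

a_c = v²/r ⇒ r = v²/a_c = (12.4)²/1.66 = 153.8/1.66 = 92.63 m.

92.6 m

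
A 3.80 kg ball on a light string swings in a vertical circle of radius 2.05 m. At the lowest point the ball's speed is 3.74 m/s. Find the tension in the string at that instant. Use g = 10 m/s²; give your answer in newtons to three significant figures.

At the lowest point, T points up (toward the centre) and the weight mg points down (away from the centre), so the net inward force is T − mg = mv²/r.
T = m(v²/r + g) = 3.80 × ((3.74)²/2.05 + 10.0) = 3.80 × (6.823 + 10.0) = 3.80 × 16.82 = 63.93 N.

63.9 N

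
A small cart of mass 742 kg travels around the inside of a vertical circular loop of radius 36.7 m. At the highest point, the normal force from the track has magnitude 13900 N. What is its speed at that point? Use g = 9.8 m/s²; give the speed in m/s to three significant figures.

32.4 m/s

At the top, N + mg = mv²/r, so v = √(r(N/m + g)) = √(36.7 × (13900/742 + 9.8)) = √(36.7 × 28.53) = √1047 = 32.36 m/s.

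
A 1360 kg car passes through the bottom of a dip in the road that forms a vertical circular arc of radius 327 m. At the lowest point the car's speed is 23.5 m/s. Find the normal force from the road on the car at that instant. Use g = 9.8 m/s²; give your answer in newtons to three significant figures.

At the lowest point, N points up (toward the centre) and the weight mg points down (away from the centre), so the net inward force is N − mg = mv²/r.
N = m(v²/r + g) = 1360 × ((23.5)²/327 + 9.8) = 1360 × (1.689 + 9.8) = 1360 × 11.49 = 15620 N.

15600 N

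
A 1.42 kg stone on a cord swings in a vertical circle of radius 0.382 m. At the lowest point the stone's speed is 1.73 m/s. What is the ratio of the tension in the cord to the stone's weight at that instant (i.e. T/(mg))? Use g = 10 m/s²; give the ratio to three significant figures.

1.78

At the bottom, T − mg = mv²/r, so T = m(v²/r + g) and T/(mg) = v²/(rg) + 1 = (1.73)²/(0.382 × 10.0) + 1 = 0.7835 + 1 = 1.783.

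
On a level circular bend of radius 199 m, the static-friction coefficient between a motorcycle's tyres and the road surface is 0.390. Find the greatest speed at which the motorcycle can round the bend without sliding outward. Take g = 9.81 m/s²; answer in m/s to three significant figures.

27.6 m/s

On a flat curve, static friction is the only horizontal force, so it must supply the full centripetal force: μ_s m g = m v²/r.
Mass cancels: v_max = √(μ_s g r) = √(0.390 × 9.81 × 199) = √761.4 = 27.59 m/s.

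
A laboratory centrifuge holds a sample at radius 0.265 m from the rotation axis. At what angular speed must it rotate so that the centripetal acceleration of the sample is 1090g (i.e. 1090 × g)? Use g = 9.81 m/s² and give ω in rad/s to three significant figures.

Centripetal acceleration a_c = ω²r. Setting ω²r = 1090g:
ω = √(1090g / r) = √(1090 × 9.81 / 0.265) = √40350 = 200.9 rad/s.

201 rad/s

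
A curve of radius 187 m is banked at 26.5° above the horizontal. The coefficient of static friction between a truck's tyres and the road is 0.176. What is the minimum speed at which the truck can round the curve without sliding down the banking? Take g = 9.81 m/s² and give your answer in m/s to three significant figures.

At the minimum speed, friction acts up the slope at its limiting value f = μN. Radially (horizontal, toward centre): N sinθ − μN cosθ = mv²/r. Vertically: N cosθ + μN sinθ = mg.
Dividing: v² = r g (sinθ − μcosθ)/(cosθ + μsinθ).
sinθ − μcosθ = 0.4462 − 0.176×0.8949 = 0.2887; cosθ + μsinθ = 0.8949 + 0.176×0.4462 = 0.9735.
v² = 187 × 9.81 × 0.2887/0.9735 = 544.0 m²/s², so v = 23.32 m/s.

23.3 m/s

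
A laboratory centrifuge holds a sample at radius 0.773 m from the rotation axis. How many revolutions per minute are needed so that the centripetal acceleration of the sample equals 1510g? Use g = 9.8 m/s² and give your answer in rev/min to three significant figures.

Require ω²r = 1510g, so ω = √(1510 × 9.8/0.773) = 138.4 rad/s.
In rev/min: ω × 60/(2π) = 138.4 × 60/(2π) = 1321 rev/min.

1320 rev/min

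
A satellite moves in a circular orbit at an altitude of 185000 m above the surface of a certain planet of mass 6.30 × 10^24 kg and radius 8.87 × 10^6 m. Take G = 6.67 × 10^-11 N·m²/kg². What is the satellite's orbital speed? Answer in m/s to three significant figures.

6810 m/s

Orbital radius r = R + h = 8.87 × 10^6 + 185000 = 9.055 × 10^6 m.
Gravity supplies the centripetal force: G M m / r² = m v² / r, so v = √(GM/r).
v = √(6.67 × 10^-11 × 6.30 × 10^24 / 9.055 × 10^6) = √(4.641 × 10^7) = 6812 m/s.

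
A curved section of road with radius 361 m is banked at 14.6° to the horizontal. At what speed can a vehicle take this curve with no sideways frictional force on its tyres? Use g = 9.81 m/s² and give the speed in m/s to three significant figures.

30.4 m/s

On a frictionless banked curve, N sinθ = mv²/r and N cosθ = mg, so tanθ = v²/(rg).
v = √(r g tanθ) = √(361 × 9.81 × tan 14.6°) = √(361 × 9.81 × 0.2605) = √922.5 = 30.37 m/s.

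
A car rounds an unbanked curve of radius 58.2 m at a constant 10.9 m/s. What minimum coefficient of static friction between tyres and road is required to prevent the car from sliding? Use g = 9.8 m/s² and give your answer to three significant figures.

Friction provides the centripetal force: μ_s m g = m v²/r, so μ_s = v²/(g r) = (10.90)²/(9.8 × 58.2) = 118.8/570.4 = 0.2083.

0.208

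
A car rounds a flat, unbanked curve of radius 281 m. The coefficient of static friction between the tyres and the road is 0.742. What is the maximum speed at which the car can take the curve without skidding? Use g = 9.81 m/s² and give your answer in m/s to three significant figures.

Friction provides the centripetal force on a flat curve. At maximum speed it is at its limiting value: μ_s m g = m v²/r.
Mass cancels: v_max = √(μ_s g r) = √(0.742 × 9.81 × 281) = √2045 = 45.23 m/s.

45.2 m/s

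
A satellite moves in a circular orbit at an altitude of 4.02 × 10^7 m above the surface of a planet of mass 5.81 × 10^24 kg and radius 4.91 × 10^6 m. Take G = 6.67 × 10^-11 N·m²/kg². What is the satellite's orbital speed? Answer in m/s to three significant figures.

2930 m/s

Orbital radius r = R + h = 4.91 × 10^6 + 4.02 × 10^7 = 4.511 × 10^7 m.
Gravity supplies the centripetal force: G M m / r² = m v² / r, so v = √(GM/r).
v = √(6.67 × 10^-11 × 5.81 × 10^24 / 4.511 × 10^7) = √(8.591 × 10^6) = 2931 m/s.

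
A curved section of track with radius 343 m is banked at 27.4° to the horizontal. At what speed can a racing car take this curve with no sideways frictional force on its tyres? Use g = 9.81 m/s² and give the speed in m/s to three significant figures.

41.8 m/s

On a frictionless banked curve, N sinθ = mv²/r and N cosθ = mg, so tanθ = v²/(rg).
v = √(r g tanθ) = √(343 × 9.81 × tan 27.4°) = √(343 × 9.81 × 0.5184) = √1744 = 41.76 m/s.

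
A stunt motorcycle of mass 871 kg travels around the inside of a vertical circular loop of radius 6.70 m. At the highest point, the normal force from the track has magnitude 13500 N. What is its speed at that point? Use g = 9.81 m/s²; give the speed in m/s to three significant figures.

13.0 m/s

At the top, N + mg = mv²/r, so v = √(r(N/m + g)) = √(6.70 × (13500/871 + 9.81)) = √(6.70 × 25.31) = √169.6 = 13.02 m/s.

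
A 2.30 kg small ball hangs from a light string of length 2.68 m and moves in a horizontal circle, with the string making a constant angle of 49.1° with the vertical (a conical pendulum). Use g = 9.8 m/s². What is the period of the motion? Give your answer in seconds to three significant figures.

2.66 s

r = L sinθ = 2.026 m. From T sinθ = mω²r and T cosθ = mg: tanθ = ω²r/g, so ω² = g tanθ / r = g/(L cosθ).
ω = √(g/(L cosθ)) = √(9.8/(2.68 × 0.6547)) = √5.585 = 2.363 rad/s.
Period = 2π/ω = 2.659 s.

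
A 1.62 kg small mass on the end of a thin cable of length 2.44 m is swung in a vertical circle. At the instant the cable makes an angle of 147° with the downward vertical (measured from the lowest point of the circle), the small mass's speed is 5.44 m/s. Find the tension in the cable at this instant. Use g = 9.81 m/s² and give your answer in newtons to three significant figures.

6.32 N

Take the radial direction toward the centre of the circle as positive. The component of the weight along the string toward the centre is −mg cos φ (φ measured from the bottom), so Newton's second law along the string gives T − mg cos φ = m v²/r.
cos 147° = -0.8387, so T = m(v²/r + g cos φ) = 1.62 × ((5.44)²/2.44 + 9.81 × -0.8387) = 1.62 × (12.13 + (-8.227)) = 1.62 × 3.901 = 6.320 N.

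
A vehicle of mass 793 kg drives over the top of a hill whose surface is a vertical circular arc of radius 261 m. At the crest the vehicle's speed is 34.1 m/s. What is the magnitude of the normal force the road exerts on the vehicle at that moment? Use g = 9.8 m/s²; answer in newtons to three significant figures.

At the crest the centripetal acceleration points downward (toward the centre of the arc), so mg − N = mv²/r.
N = m(g − v²/r) = 793 × (9.8 − (34.1)²/261) = 793 × (9.8 − 4.455) = 793 × 5.345 = 4238 N.

4240 N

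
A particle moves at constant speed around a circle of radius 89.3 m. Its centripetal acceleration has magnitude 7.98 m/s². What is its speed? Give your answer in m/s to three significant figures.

26.7 m/s

a_c = v²/r ⇒ v = √(a_c · r) = √(7.98 × 89.3) = √712.6 = 26.69 m/s.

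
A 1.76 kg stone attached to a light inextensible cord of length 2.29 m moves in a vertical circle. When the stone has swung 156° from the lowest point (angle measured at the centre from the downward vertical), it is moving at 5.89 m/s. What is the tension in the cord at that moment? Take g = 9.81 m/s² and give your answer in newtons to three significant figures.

Take the radial direction toward the centre of the circle as positive. The component of the weight along the string toward the centre is −mg cos φ (φ measured from the bottom), so Newton's second law along the string gives T − mg cos φ = m v²/r.
cos 156° = -0.9135, so T = m(v²/r + g cos φ) = 1.76 × ((5.89)²/2.29 + 9.81 × -0.9135) = 1.76 × (15.15 + (-8.962)) = 1.76 × 6.188 = 10.89 N.

10.9 N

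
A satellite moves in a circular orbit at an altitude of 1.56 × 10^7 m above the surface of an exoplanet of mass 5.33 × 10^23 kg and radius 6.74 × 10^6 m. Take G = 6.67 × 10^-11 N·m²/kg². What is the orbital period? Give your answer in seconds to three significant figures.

r = R + h = 6.74 × 10^6 + 1.56 × 10^7 = 2.234 × 10^7 m. Gravity provides the centripetal force: G M m / r² = m v² / r ⇒ v = √(GM/r) = 1261 m/s.
T = 2πr/v = 2π × 2.234 × 10^7 / 1261 = 111300 s.

111000 s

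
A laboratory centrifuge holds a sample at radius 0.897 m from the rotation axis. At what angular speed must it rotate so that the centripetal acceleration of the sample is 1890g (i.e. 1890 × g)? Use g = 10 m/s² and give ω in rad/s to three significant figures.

145 rad/s

Centripetal acceleration a_c = ω²r. Setting ω²r = 1890g:
ω = √(1890g / r) = √(1890 × 10.0 / 0.897) = √21070 = 145.2 rad/s.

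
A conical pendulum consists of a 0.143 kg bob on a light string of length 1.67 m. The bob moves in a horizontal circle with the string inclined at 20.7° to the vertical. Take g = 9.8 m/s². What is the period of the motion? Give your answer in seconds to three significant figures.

2.51 s

r = L sinθ = 0.5903 m. From T sinθ = mω²r and T cosθ = mg: tanθ = ω²r/g, so ω² = g tanθ / r = g/(L cosθ).
ω = √(g/(L cosθ)) = √(9.8/(1.67 × 0.9354)) = √6.273 = 2.505 rad/s.
Period = 2π/ω = 2.509 s.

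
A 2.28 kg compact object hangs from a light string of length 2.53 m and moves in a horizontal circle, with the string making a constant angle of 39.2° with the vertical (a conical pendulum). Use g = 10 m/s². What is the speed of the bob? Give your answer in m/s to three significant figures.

The radius of the circle is r = L sinθ = 2.53 × sin 39.2° = 1.599 m.
Horizontally T sinθ = mv²/r and vertically T cosθ = mg, so tanθ = v²/(rg).
v = √(r g tanθ) = √(1.599 × 10.0 × 0.8156) = √13.04 = 3.611 m/s.

3.61 m/s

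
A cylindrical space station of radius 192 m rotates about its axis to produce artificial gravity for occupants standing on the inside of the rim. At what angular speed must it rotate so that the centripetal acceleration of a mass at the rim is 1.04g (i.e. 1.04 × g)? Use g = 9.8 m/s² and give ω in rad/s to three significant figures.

0.230 rad/s

Centripetal acceleration a_c = ω²r. Setting ω²r = 1.04g:
ω = √(1.04g / r) = √(1.04 × 9.8 / 192) = √0.05308 = 0.2304 rad/s.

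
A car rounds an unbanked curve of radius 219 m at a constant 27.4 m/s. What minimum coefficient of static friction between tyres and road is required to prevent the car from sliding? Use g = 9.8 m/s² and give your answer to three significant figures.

0.350

Friction provides the centripetal force: μ_s m g = m v²/r, so μ_s = v²/(g r) = (27.40)²/(9.8 × 219) = 750.8/2146 = 0.3498.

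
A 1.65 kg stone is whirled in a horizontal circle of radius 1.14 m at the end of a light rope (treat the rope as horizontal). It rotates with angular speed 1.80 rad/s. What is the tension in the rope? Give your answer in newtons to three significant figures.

v = ωr = 1.80 × 1.14 = 2.052 m/s.
The tension is the only horizontal force, so it supplies the full centripetal force: T = m v²/r = 1.65 × (2.052)²/1.14 = 1.65 × 4.211/1.14 = 6.094 N.

6.09 N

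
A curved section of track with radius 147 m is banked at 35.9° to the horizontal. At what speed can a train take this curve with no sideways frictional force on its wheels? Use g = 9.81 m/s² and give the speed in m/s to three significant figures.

On a frictionless banked curve, N sinθ = mv²/r and N cosθ = mg, so tanθ = v²/(rg).
v = √(r g tanθ) = √(147 × 9.81 × tan 35.9°) = √(147 × 9.81 × 0.7239) = √1044 = 32.31 m/s.

32.3 m/s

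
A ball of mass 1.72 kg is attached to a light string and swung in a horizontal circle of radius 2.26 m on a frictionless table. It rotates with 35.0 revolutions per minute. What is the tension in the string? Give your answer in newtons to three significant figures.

52.2 N

ω = 35.0 rev/min × 2π/60 = 3.665 rad/s, so v = ωr = 3.665 × 2.26 = 8.283 m/s.
The tension is the only horizontal force, so it supplies the full centripetal force: T = m v²/r = 1.72 × (8.283)²/2.26 = 1.72 × 68.61/2.26 = 52.22 N.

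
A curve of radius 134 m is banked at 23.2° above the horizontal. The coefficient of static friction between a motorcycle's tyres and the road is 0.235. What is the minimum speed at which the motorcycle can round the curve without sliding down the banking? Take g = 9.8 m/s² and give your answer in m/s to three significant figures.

15.2 m/s

At the minimum speed, friction acts up the slope at its limiting value f = μN. Radially (horizontal, toward centre): N sinθ − μN cosθ = mv²/r. Vertically: N cosθ + μN sinθ = mg.
Dividing: v² = r g (sinθ − μcosθ)/(cosθ + μsinθ).
sinθ − μcosθ = 0.3939 − 0.235×0.9191 = 0.1779; cosθ + μsinθ = 0.9191 + 0.235×0.3939 = 1.012.
v² = 134 × 9.8 × 0.1779/1.012 = 231.0 m²/s², so v = 15.20 m/s.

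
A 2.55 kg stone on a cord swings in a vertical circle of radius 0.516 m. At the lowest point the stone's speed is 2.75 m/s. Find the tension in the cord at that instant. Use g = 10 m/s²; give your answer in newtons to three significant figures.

62.9 N

At the lowest point, T points up (toward the centre) and the weight mg points down (away from the centre), so the net inward force is T − mg = mv²/r.
T = m(v²/r + g) = 2.55 × ((2.75)²/0.516 + 10.0) = 2.55 × (14.66 + 10.0) = 2.55 × 24.66 = 62.87 N.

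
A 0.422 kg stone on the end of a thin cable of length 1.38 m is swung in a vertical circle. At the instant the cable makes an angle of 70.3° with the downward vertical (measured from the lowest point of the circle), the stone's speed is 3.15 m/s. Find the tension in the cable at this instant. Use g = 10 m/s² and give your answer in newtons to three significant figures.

Take the radial direction toward the centre of the circle as positive. The component of the weight along the string toward the centre is −mg cos φ (φ measured from the bottom), so Newton's second law along the string gives T − mg cos φ = m v²/r.
cos 70.3° = 0.3371, so T = m(v²/r + g cos φ) = 0.422 × ((3.15)²/1.38 + 10.0 × 0.3371) = 0.422 × (7.190 + (3.371)) = 0.422 × 10.56 = 4.457 N.

4.46 N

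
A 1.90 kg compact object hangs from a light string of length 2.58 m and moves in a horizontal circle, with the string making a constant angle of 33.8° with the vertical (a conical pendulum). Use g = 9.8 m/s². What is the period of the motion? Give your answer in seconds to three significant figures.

2.94 s

r = L sinθ = 1.435 m. From T sinθ = mω²r and T cosθ = mg: tanθ = ω²r/g, so ω² = g tanθ / r = g/(L cosθ).
ω = √(g/(L cosθ)) = √(9.8/(2.58 × 0.8310)) = √4.571 = 2.138 rad/s.
Period = 2π/ω = 2.939 s.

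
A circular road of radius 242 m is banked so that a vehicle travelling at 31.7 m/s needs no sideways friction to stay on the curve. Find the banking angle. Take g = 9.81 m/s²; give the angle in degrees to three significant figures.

For a frictionless banked turn: horizontally N sinθ = mv²/r and vertically N cosθ = mg.
Dividing: tanθ = v²/(r g) = (31.7)²/(242 × 9.81) = 1005/2374 = 0.4233.
θ = arctan(0.4233) = 22.94°.

22.9°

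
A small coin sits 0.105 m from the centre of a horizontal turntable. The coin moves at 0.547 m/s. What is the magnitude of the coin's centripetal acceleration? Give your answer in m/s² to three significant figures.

a_c = v²/r = (0.5470)²/0.105 = 0.2992/0.105 = 2.850 m/s².

2.85 m/s²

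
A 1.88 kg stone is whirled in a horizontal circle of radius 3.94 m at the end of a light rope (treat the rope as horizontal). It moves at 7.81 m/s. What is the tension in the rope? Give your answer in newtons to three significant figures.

29.1 N

The tension is the only horizontal force, so it supplies the full centripetal force: T = m v²/r = 1.88 × (7.810)²/3.94 = 1.88 × 61.00/3.94 = 29.10 N.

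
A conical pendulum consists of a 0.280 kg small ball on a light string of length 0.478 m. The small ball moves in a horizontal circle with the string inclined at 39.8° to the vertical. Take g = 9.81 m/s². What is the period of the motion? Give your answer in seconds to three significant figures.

r = L sinθ = 0.3060 m. From T sinθ = mω²r and T cosθ = mg: tanθ = ω²r/g, so ω² = g tanθ / r = g/(L cosθ).
ω = √(g/(L cosθ)) = √(9.81/(0.478 × 0.7683)) = √26.71 = 5.168 rad/s.
Period = 2π/ω = 1.216 s.

1.22 s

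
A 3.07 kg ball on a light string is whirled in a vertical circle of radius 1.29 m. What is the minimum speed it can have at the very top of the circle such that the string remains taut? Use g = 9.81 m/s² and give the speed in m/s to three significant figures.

At the top, both weight mg and T point toward the centre: T + mg = mv²/r.
At minimum speed T → 0, so mg = mv_min²/r ⇒ v_min = √(g r) = √(9.81 × 1.29) = 3.557 m/s.

3.56 m/s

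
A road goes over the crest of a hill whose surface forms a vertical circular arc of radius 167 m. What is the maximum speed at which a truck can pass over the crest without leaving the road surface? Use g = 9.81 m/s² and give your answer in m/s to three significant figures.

At the crest the centre of the circle is below the truck, so the net downward (centripetal) force is mg − N = mv²/r.
The truck leaves the road when N → 0, giving v_max = √(g r) = √(9.81 × 167) = 40.48 m/s.

40.5 m/s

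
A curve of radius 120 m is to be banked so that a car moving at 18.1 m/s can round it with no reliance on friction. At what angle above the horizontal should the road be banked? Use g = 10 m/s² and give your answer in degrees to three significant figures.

15.3°

For a frictionless banked turn: horizontally N sinθ = mv²/r and vertically N cosθ = mg.
Dividing: tanθ = v²/(r g) = (18.1)²/(120 × 10.0) = 327.6/1200 = 0.2730.
θ = arctan(0.2730) = 15.27°.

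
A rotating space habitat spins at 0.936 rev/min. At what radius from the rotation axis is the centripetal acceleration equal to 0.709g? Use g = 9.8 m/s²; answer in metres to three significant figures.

723 m

ω = 0.936 rev/min × 2π/60 = 0.09802 rad/s.
a_c = ω²r = 0.709g ⇒ r = 0.709 × 9.8 / (0.09802)² = 6.948/0.009607 = 723.2 m.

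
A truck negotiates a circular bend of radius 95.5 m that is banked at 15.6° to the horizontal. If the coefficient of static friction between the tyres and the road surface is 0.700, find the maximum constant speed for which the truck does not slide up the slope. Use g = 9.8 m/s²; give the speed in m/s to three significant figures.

33.7 m/s

At the maximum speed, friction acts down the slope at its limiting value f = μN. Radially (horizontal, toward centre): N sinθ + μN cosθ = mv²/r. Vertically: N cosθ − μN sinθ = mg.
Dividing: v² = r g (sinθ + μcosθ)/(cosθ − μsinθ).
sinθ + μcosθ = 0.2689 + 0.700×0.9632 = 0.9431; cosθ − μsinθ = 0.9632 − 0.700×0.2689 = 0.7749.
v² = 95.5 × 9.8 × 0.9431/0.7749 = 1139 m²/s², so v = 33.75 m/s.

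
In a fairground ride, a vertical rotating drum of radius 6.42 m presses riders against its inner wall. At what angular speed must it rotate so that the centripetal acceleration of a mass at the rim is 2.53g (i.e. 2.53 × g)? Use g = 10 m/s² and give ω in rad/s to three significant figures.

Centripetal acceleration a_c = ω²r. Setting ω²r = 2.53g:
ω = √(2.53g / r) = √(2.53 × 10.0 / 6.42) = √3.941 = 1.985 rad/s.

1.99 rad/s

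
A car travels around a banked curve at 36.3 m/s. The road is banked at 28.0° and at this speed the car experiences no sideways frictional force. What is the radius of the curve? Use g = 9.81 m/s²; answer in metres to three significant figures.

Frictionless banking: tanθ = v²/(rg), so r = v²/(g tanθ).
r = (36.3)²/(9.81 × tan 28.0°) = 1318/(9.81 × 0.5317) = 1318/5.216 = 252.6 m.

253 m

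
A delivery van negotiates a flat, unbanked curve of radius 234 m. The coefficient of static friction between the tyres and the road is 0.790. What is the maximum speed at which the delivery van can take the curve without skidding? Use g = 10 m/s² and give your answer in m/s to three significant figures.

43.0 m/s

The only inward force on a level bend is static friction, so at the limit f_s = μ_s N = μ_s m g = m v²/r.
Mass cancels: v_max = √(μ_s g r) = √(0.790 × 10.0 × 234) = √1849 = 43.00 m/s.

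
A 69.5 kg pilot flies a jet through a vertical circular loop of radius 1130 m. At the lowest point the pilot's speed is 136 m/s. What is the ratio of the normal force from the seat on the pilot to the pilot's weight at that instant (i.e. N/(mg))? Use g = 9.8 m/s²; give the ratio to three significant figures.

At the bottom, N − mg = mv²/r, so N = m(v²/r + g) and N/(mg) = v²/(rg) + 1 = (136)²/(1130 × 9.8) + 1 = 1.670 + 1 = 2.670.

2.67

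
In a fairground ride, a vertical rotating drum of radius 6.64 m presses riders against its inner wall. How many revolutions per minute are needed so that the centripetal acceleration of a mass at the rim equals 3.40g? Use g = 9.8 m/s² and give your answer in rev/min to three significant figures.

Require ω²r = 3.40g, so ω = √(3.40 × 9.8/6.64) = 2.240 rad/s.
In rev/min: ω × 60/(2π) = 2.240 × 60/(2π) = 21.39 rev/min.

21.4 rev/min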